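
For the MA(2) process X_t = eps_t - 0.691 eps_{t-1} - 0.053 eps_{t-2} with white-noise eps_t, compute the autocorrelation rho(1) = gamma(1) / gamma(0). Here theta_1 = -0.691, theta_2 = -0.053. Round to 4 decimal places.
\rho(1) = -0.4421

For an MA(q) process with theta_0 = 1, the autocovariance is
  gamma(k) = sigma^2 * sum_{i=0..q-k} theta_i * theta_{i+k},
and rho(k) = gamma(k) / gamma(0). Sigma^2 cancels.
  numerator   = (1)*(-0.691) + (-0.691)*(-0.053) = -0.654377.
  denominator = (1)^2 + (-0.691)^2 + (-0.053)^2 = 1.48029.
  rho(1) = -0.654377 / 1.48029 = -0.4421.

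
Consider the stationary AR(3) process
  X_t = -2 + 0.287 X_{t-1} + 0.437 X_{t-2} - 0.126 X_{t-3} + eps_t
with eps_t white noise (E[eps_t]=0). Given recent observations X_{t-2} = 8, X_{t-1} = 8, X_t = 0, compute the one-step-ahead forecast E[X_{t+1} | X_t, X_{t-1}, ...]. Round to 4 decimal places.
E[X_{t+1} \mid \mathcal F_t] = 0.4880

For an AR(p) model X_t = c + sum_i phi_i X_{t-i} + eps_t, the
one-step-ahead conditional mean is
  E[X_{t+1} | X_t, ...] = c + sum_i phi_i X_{t+1-i}.
Substitute known values:
  E[X_{t+1} | ...] = -2 + (0.287) * (0) + (0.437) * (8) + (-0.126) * (8)
                   = 0.4880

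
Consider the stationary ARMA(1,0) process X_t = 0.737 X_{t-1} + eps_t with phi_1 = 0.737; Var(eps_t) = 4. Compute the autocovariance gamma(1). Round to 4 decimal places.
\gamma(1) = 6.4532

Multiply the model equation by X_{t-k} and take expectations. With theta_0 = psi_0 = 1 and psi_j the MA(infinity) weights, this gives
  gamma(k) - sum_i phi_i gamma(k-i) = c_k,
  c_k = sigma^2 * sum_{j=k..q} theta_j psi_{j-k}   (c_k = 0 for k > q),
using gamma(-m) = gamma(m).
Pure AR (q = 0): c_0 = sigma^2 = 4, c_k = 0 for k >= 1.
Equations for k = 0 and k = 1 (AR order 1):
  gamma(0) = phi_1 gamma(1) + c_0
  gamma(1) = phi_1 gamma(0) + c_1
Substituting the second into the first: gamma(0) (1 - phi_1^2) = c_0 + phi_1 c_1, so
  gamma(0) = c_0 / (1 - phi_1^2) = 4 / (1 - (0.737)^2) = 4 / 0.456831 = 8.755973.
  gamma(1) = phi_1 gamma(0) = (0.737)(8.755973) = 6.453152.
Therefore gamma(1) = 6.4532 (to 4 decimal places).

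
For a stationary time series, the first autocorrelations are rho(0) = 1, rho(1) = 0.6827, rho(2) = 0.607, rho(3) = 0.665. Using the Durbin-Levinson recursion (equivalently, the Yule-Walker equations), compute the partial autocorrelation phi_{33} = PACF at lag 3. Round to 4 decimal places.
\phi_{33} = 0.3619

The PACF at lag k is phi_{kk}, the last component of the solution
to the Yule-Walker system G_k phi = r_k where
  (G_k)_{ij} = rho(|i - j|), (r_k)_i = rho(i), i,j = 1..k.
Equivalently, Durbin-Levinson gives phi_{kk} iteratively:
  phi_{11} = rho(1)
  phi_{kk} = [rho(k) - sum_{j=1..k-1} phi_{k-1,j} rho(k-j)]
            / [1 - sum_{j=1..k-1} phi_{k-1,j} rho(j)],
  phi_{k,j} = phi_{k-1,j} - phi_{kk} phi_{k-1,k-j},  j = 1..k-1.
Step k = 1:
  phi_11 = rho(1) = 0.6827.
Step k = 2:
  phi_22 = [rho(2) - phi_11 rho(1)] / [1 - phi_11 rho(1)] = [0.607 - (0.6827)(0.6827)] / [1 - (0.6827)(0.6827)]
         = 0.14092071 / 0.53392071 = 0.263936.
  Update: phi_21 = phi_11 - phi_22 phi_11 = 0.6827 - (0.263936)(0.6827) = 0.502511.
Step k = 3:
  phi_33 = [rho(3) - phi_21 rho(2) - phi_22 rho(1)] / [1 - phi_21 rho(1) - phi_22 rho(2)]
    numerator   = 0.665 - (0.502511)(0.607) - (0.263936)(0.6827) = 0.17978687
    denominator = 1 - (0.502511)(0.6827) - (0.263936)(0.607) = 0.49672671
  phi_33 = 0.17978687 / 0.49672671 = 0.3619.
Therefore phi_{33} = 0.3619.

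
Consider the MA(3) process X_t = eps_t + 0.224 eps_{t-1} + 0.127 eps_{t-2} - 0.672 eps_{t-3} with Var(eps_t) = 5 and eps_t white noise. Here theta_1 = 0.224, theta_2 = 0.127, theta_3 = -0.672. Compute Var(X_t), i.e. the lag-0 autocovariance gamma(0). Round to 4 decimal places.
\gamma(0) = 7.5894

For an MA(q) process X_t = eps_t + sum_i theta_i eps_{t-i} with
Var(eps_t) = sigma^2, the variance is
  gamma(0) = sigma^2 * (1 + sum_i theta_i^2).
  sum_i theta_i^2 = (0.224)^2 + (0.127)^2 + (-0.672)^2 = 0.050176 + 0.016129 + 0.451584 = 0.517889.
  gamma(0) = 5 * (1 + 0.517889) = 5 * 1.517889 = 7.589445, which rounds to 7.5894.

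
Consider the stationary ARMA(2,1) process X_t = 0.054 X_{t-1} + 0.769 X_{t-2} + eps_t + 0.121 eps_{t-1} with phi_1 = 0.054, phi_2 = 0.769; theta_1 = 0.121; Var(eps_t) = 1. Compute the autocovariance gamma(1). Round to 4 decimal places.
\gamma(1) = 1.1720

Multiply the model equation by X_{t-k} and take expectations. With theta_0 = psi_0 = 1 and psi_j the MA(infinity) weights, this gives
  gamma(k) - sum_i phi_i gamma(k-i) = c_k,
  c_k = sigma^2 * sum_{j=k..q} theta_j psi_{j-k}   (c_k = 0 for k > q),
using gamma(-m) = gamma(m).
psi-weights needed (psi_j = theta_j + sum_i phi_i psi_{j-i}):
  psi_1 = theta_1 + phi_1 = 0.121 + (0.054) = 0.175
Right-hand sides:
  c_0 = sigma^2 (1 + theta_1 psi_1) = 1 * (1 + (0.121)(0.175)) = 1 * 1.021175 = 1.021175
  c_1 = sigma^2 theta_1 = 1 * (0.121) = 0.121
  c_2 = 0
Equations for k = 0, 1, 2 (AR order 2, c_2 = 0):
  (E0) gamma(0) = phi_1 gamma(1) + phi_2 gamma(2) + c_0
  (E1) gamma(1) = phi_1 gamma(0) + phi_2 gamma(1) + c_1
  (E2) gamma(2) = phi_1 gamma(1) + phi_2 gamma(0)
From (E1): gamma(1) = A gamma(0) + B with
  A = phi_1 / (1 - phi_2) = 0.054 / 0.231 = 0.233766,   B = c_1 / (1 - phi_2) = 0.121 / 0.231 = 0.52381.
Insert (E2) into (E0): gamma(0) (1 - phi_2^2) = phi_1 (1 + phi_2) gamma(1) + c_0.
  phi_1 (1 + phi_2) = (0.054)(1.769) = 0.095526,   1 - phi_2^2 = 0.408639.
Replace gamma(1) by A gamma(0) + B and collect gamma(0):
  gamma(0) [0.408639 - (0.095526)(0.233766)] = (0.095526)(0.52381) + 1.021175
  gamma(0) * 0.386308 = 1.071212
  gamma(0) = 1.071212 / 0.386308 = 2.772947.
  gamma(1) = A gamma(0) + B = (0.233766)(2.772947) + (0.52381) = 1.172031.
Therefore gamma(1) = 1.1720 (to 4 decimal places).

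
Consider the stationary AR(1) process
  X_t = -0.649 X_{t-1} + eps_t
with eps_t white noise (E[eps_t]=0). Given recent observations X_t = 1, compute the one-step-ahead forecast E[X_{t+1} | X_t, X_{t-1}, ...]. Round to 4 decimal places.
E[X_{t+1} \mid \mathcal F_t] = -0.6490

For an AR(p) model X_t = c + sum_i phi_i X_{t-i} + eps_t, the
one-step-ahead conditional mean is
  E[X_{t+1} | X_t, ...] = c + sum_i phi_i X_{t+1-i}.
Substitute known values:
  E[X_{t+1} | ...] = (-0.649) * (1)
                   = -0.6490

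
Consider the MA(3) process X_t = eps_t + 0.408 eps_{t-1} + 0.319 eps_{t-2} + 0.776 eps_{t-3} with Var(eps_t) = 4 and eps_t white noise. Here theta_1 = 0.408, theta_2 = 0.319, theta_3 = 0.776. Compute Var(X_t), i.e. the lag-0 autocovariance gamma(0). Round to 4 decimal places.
\gamma(0) = 7.4816

For an MA(q) process X_t = eps_t + sum_i theta_i eps_{t-i} with
Var(eps_t) = sigma^2, the variance is
  gamma(0) = sigma^2 * (1 + sum_i theta_i^2).
  sum_i theta_i^2 = (0.408)^2 + (0.319)^2 + (0.776)^2 = 0.166464 + 0.101761 + 0.602176 = 0.870401.
  gamma(0) = 4 * (1 + 0.870401) = 4 * 1.870401 = 7.481604, which rounds to 7.4816.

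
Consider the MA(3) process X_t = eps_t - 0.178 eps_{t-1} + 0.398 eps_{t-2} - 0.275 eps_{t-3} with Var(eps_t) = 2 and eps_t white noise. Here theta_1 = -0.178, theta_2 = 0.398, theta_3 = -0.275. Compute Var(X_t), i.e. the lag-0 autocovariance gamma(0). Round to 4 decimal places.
\gamma(0) = 2.5314

For an MA(q) process X_t = eps_t + sum_i theta_i eps_{t-i} with
Var(eps_t) = sigma^2, the variance is
  gamma(0) = sigma^2 * (1 + sum_i theta_i^2).
  sum_i theta_i^2 = (-0.178)^2 + (0.398)^2 + (-0.275)^2 = 0.031684 + 0.158404 + 0.075625 = 0.265713.
  gamma(0) = 2 * (1 + 0.265713) = 2 * 1.265713 = 2.531426, which rounds to 2.5314.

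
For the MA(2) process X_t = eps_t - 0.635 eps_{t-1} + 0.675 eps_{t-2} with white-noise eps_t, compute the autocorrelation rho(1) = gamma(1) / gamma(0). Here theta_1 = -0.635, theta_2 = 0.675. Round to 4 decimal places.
\rho(1) = -0.5722

For an MA(q) process with theta_0 = 1, the autocovariance is
  gamma(k) = sigma^2 * sum_{i=0..q-k} theta_i * theta_{i+k},
and rho(k) = gamma(k) / gamma(0). Sigma^2 cancels.
  numerator   = (1)*(-0.635) + (-0.635)*(0.675) = -1.063625.
  denominator = (1)^2 + (-0.635)^2 + (0.675)^2 = 1.85885.
  rho(1) = -1.063625 / 1.85885 = -0.5722.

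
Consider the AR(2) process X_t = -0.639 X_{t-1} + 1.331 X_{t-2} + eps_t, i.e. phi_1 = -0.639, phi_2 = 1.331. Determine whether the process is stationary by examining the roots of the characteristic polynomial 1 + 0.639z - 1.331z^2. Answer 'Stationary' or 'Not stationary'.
\text{Not stationary}

The AR(p) characteristic polynomial is P(z) = 1 + 0.639z - 1.331z^2.
Stationarity requires all roots to lie outside the unit circle, i.e. |z| > 1 for every root.
Set 1 + (0.639) z + (-1.331) z^2 = 0, i.e. a z^2 + b z + c = 0 with a = -1.331, b = 0.639, c = 1.
Discriminant D = b^2 - 4ac = (0.639)^2 - 4*(-1.331)*1 = 0.408321 - (-5.324) = 5.732321.
D >= 0, so the roots are real: z = (-b +/- sqrt(D)) / (2a) = (-0.639 +/- 2.394227) / (-2.662).
  z_1 = (-0.639 + 2.394227) / (-2.662) = -0.6594,   |z_1| = 0.6594.
  z_2 = (-0.639 - 2.394227) / (-2.662) = 1.1395,   |z_2| = 1.1395.
Moduli of all roots: 0.6594, 1.1395.
All moduli strictly greater than 1? No.
Verdict: Not stationary.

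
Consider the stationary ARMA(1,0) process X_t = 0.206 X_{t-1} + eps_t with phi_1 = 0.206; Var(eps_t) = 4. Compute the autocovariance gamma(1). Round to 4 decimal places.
\gamma(1) = 0.8605

Multiply the model equation by X_{t-k} and take expectations. With theta_0 = psi_0 = 1 and psi_j the MA(infinity) weights, this gives
  gamma(k) - sum_i phi_i gamma(k-i) = c_k,
  c_k = sigma^2 * sum_{j=k..q} theta_j psi_{j-k}   (c_k = 0 for k > q),
using gamma(-m) = gamma(m).
Pure AR (q = 0): c_0 = sigma^2 = 4, c_k = 0 for k >= 1.
Equations for k = 0 and k = 1 (AR order 1):
  gamma(0) = phi_1 gamma(1) + c_0
  gamma(1) = phi_1 gamma(0) + c_1
Substituting the second into the first: gamma(0) (1 - phi_1^2) = c_0 + phi_1 c_1, so
  gamma(0) = c_0 / (1 - phi_1^2) = 4 / (1 - (0.206)^2) = 4 / 0.957564 = 4.177266.
  gamma(1) = phi_1 gamma(0) = (0.206)(4.177266) = 0.860517.
Therefore gamma(1) = 0.8605 (to 4 decimal places).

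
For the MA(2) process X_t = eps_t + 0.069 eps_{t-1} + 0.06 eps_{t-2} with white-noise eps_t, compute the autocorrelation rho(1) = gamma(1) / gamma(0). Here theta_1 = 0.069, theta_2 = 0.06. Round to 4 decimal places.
\rho(1) = 0.0725

For an MA(q) process with theta_0 = 1, the autocovariance is
  gamma(k) = sigma^2 * sum_{i=0..q-k} theta_i * theta_{i+k},
and rho(k) = gamma(k) / gamma(0). Sigma^2 cancels.
  numerator   = (1)*(0.069) + (0.069)*(0.06) = 0.07314.
  denominator = (1)^2 + (0.069)^2 + (0.06)^2 = 1.008361.
  rho(1) = 0.07314 / 1.008361 = 0.0725.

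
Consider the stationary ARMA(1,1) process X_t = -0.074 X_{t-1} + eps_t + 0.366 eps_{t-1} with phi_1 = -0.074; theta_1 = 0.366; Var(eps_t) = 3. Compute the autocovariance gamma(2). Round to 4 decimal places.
\gamma(2) = -0.0634

Multiply the model equation by X_{t-k} and take expectations. With theta_0 = psi_0 = 1 and psi_j the MA(infinity) weights, this gives
  gamma(k) - sum_i phi_i gamma(k-i) = c_k,
  c_k = sigma^2 * sum_{j=k..q} theta_j psi_{j-k}   (c_k = 0 for k > q),
using gamma(-m) = gamma(m).
psi-weights needed (psi_j = theta_j + sum_i phi_i psi_{j-i}):
  psi_1 = theta_1 + phi_1 = 0.366 + (-0.074) = 0.292
Right-hand sides:
  c_0 = sigma^2 (1 + theta_1 psi_1) = 3 * (1 + (0.366)(0.292)) = 3 * 1.106872 = 3.320616
  c_1 = sigma^2 theta_1 = 3 * (0.366) = 1.098
  c_2 = 0
Equations for k = 0 and k = 1 (AR order 1):
  gamma(0) = phi_1 gamma(1) + c_0
  gamma(1) = phi_1 gamma(0) + c_1
Substituting the second into the first: gamma(0) (1 - phi_1^2) = c_0 + phi_1 c_1, so
  gamma(0) = (c_0 + phi_1 c_1) / (1 - phi_1^2) = (3.320616 + (-0.074)(1.098)) / (1 - (-0.074)^2) = 3.239364 / 0.994524 = 3.2572.
  gamma(1) = phi_1 gamma(0) + c_1 = (-0.074)(3.2572) + (1.098) = 0.856967.
For k = 2 (> q): gamma(2) = phi_1 gamma(1) = (-0.074)(0.856967) = -0.063416.
Therefore gamma(2) = -0.0634 (to 4 decimal places).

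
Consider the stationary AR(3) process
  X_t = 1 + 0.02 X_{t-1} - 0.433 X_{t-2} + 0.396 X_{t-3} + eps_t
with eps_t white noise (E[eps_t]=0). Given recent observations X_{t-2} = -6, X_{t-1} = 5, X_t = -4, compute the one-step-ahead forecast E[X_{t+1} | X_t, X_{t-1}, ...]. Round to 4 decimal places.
E[X_{t+1} \mid \mathcal F_t] = -3.6210

For an AR(p) model X_t = c + sum_i phi_i X_{t-i} + eps_t, the
one-step-ahead conditional mean is
  E[X_{t+1} | X_t, ...] = c + sum_i phi_i X_{t+1-i}.
Substitute known values:
  E[X_{t+1} | ...] = 1 + (0.02) * (-4) + (-0.433) * (5) + (0.396) * (-6)
                   = -3.6210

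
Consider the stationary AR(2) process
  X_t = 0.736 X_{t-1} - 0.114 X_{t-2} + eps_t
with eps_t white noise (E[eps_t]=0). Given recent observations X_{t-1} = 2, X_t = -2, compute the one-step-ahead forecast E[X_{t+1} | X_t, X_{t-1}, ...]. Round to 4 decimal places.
E[X_{t+1} \mid \mathcal F_t] = -1.7000

For an AR(p) model X_t = c + sum_i phi_i X_{t-i} + eps_t, the
one-step-ahead conditional mean is
  E[X_{t+1} | X_t, ...] = c + sum_i phi_i X_{t+1-i}.
Substitute known values:
  E[X_{t+1} | ...] = (0.736) * (-2) + (-0.114) * (2)
                   = -1.7000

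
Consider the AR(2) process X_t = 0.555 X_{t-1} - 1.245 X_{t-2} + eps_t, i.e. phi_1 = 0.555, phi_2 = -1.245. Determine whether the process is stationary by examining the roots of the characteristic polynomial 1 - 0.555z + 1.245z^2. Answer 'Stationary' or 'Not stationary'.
\text{Not stationary}

The AR(p) characteristic polynomial is P(z) = 1 - 0.555z + 1.245z^2.
Stationarity requires all roots to lie outside the unit circle, i.e. |z| > 1 for every root.
Set 1 + (-0.555) z + (1.245) z^2 = 0, i.e. a z^2 + b z + c = 0 with a = 1.245, b = -0.555, c = 1.
Discriminant D = b^2 - 4ac = (-0.555)^2 - 4*(1.245)*1 = 0.308025 - (4.98) = -4.671975.
D < 0, so the roots are the complex-conjugate pair z = (-b +/- i sqrt(-D)) / (2a) = 0.2229 +/- 0.8681i.
For a conjugate pair |z|^2 = z * conj(z) = (product of roots) = c/a = 1/(1.245) = 0.803213, so |z| = sqrt(0.803213) = 0.8962 for both roots.
Moduli of all roots: 0.8962, 0.8962.
All moduli strictly greater than 1? No.
Verdict: Not stationary.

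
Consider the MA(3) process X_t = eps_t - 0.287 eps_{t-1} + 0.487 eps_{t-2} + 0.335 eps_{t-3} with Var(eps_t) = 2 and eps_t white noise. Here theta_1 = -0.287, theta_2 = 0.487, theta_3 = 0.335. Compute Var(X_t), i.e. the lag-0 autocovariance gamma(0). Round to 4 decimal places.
\gamma(0) = 2.8635

For an MA(q) process X_t = eps_t + sum_i theta_i eps_{t-i} with
Var(eps_t) = sigma^2, the variance is
  gamma(0) = sigma^2 * (1 + sum_i theta_i^2).
  sum_i theta_i^2 = (-0.287)^2 + (0.487)^2 + (0.335)^2 = 0.082369 + 0.237169 + 0.112225 = 0.431763.
  gamma(0) = 2 * (1 + 0.431763) = 2 * 1.431763 = 2.863526, which rounds to 2.8635.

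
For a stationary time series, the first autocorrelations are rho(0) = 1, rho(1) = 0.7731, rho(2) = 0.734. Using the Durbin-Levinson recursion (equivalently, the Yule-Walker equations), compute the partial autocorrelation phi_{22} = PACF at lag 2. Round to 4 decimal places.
\phi_{22} = 0.3388

The PACF at lag k is phi_{kk}, the last component of the solution
to the Yule-Walker system G_k phi = r_k where
  (G_k)_{ij} = rho(|i - j|), (r_k)_i = rho(i), i,j = 1..k.
Equivalently, Durbin-Levinson gives phi_{kk} iteratively:
  phi_{11} = rho(1)
  phi_{kk} = [rho(k) - sum_{j=1..k-1} phi_{k-1,j} rho(k-j)]
            / [1 - sum_{j=1..k-1} phi_{k-1,j} rho(j)],
  phi_{k,j} = phi_{k-1,j} - phi_{kk} phi_{k-1,k-j},  j = 1..k-1.
Step k = 1:
  phi_11 = rho(1) = 0.7731.
Step k = 2:
  phi_22 = [rho(2) - phi_11 rho(1)] / [1 - phi_11 rho(1)] = [0.734 - (0.7731)(0.7731)] / [1 - (0.7731)(0.7731)]
         = 0.13631639 / 0.40231639 = 0.3388.
Therefore phi_{22} = 0.3388.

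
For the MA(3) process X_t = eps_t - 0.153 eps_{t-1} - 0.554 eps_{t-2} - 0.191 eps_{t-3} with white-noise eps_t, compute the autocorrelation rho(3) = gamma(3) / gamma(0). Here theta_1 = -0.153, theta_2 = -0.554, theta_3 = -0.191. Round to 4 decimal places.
\rho(3) = -0.1397

For an MA(q) process with theta_0 = 1, the autocovariance is
  gamma(k) = sigma^2 * sum_{i=0..q-k} theta_i * theta_{i+k},
and rho(k) = gamma(k) / gamma(0). Sigma^2 cancels.
  numerator   = (1)*(-0.191) = -0.191.
  denominator = (1)^2 + (-0.153)^2 + (-0.554)^2 + (-0.191)^2 = 1.366806.
  rho(3) = -0.191 / 1.366806 = -0.1397.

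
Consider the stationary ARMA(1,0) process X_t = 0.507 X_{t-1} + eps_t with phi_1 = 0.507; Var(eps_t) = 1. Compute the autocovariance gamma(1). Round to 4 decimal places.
\gamma(1) = 0.6824

Multiply the model equation by X_{t-k} and take expectations. With theta_0 = psi_0 = 1 and psi_j the MA(infinity) weights, this gives
  gamma(k) - sum_i phi_i gamma(k-i) = c_k,
  c_k = sigma^2 * sum_{j=k..q} theta_j psi_{j-k}   (c_k = 0 for k > q),
using gamma(-m) = gamma(m).
Pure AR (q = 0): c_0 = sigma^2 = 1, c_k = 0 for k >= 1.
Equations for k = 0 and k = 1 (AR order 1):
  gamma(0) = phi_1 gamma(1) + c_0
  gamma(1) = phi_1 gamma(0) + c_1
Substituting the second into the first: gamma(0) (1 - phi_1^2) = c_0 + phi_1 c_1, so
  gamma(0) = c_0 / (1 - phi_1^2) = 1 / (1 - (0.507)^2) = 1 / 0.742951 = 1.345984.
  gamma(1) = phi_1 gamma(0) = (0.507)(1.345984) = 0.682414.
Therefore gamma(1) = 0.6824 (to 4 decimal places).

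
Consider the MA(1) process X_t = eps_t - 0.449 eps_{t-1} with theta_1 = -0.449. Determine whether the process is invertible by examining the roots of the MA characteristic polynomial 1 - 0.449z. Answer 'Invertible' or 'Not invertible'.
\text{Invertible}

The MA(q) characteristic polynomial is P(z) = 1 - 0.449z.
Invertibility requires all roots to lie outside the unit circle, i.e. |z| > 1 for every root.
This is linear in z: 1 + (-0.449) z = 0  =>  z = -1/(-0.449) = 2.227171,  |z| = 2.227171.
Moduli of all roots: 2.2272.
All moduli strictly greater than 1? Yes.
Verdict: Invertible.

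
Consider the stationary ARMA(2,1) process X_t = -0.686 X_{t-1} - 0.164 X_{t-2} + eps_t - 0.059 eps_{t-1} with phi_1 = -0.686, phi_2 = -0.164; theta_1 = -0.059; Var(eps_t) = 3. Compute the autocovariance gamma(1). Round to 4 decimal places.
\gamma(1) = -3.1392

Multiply the model equation by X_{t-k} and take expectations. With theta_0 = psi_0 = 1 and psi_j the MA(infinity) weights, this gives
  gamma(k) - sum_i phi_i gamma(k-i) = c_k,
  c_k = sigma^2 * sum_{j=k..q} theta_j psi_{j-k}   (c_k = 0 for k > q),
using gamma(-m) = gamma(m).
psi-weights needed (psi_j = theta_j + sum_i phi_i psi_{j-i}):
  psi_1 = theta_1 + phi_1 = -0.059 + (-0.686) = -0.745
Right-hand sides:
  c_0 = sigma^2 (1 + theta_1 psi_1) = 3 * (1 + (-0.059)(-0.745)) = 3 * 1.043955 = 3.131865
  c_1 = sigma^2 theta_1 = 3 * (-0.059) = -0.177
  c_2 = 0
Equations for k = 0, 1, 2 (AR order 2, c_2 = 0):
  (E0) gamma(0) = phi_1 gamma(1) + phi_2 gamma(2) + c_0
  (E1) gamma(1) = phi_1 gamma(0) + phi_2 gamma(1) + c_1
  (E2) gamma(2) = phi_1 gamma(1) + phi_2 gamma(0)
From (E1): gamma(1) = A gamma(0) + B with
  A = phi_1 / (1 - phi_2) = -0.686 / 1.164 = -0.589347,   B = c_1 / (1 - phi_2) = -0.177 / 1.164 = -0.152062.
Insert (E2) into (E0): gamma(0) (1 - phi_2^2) = phi_1 (1 + phi_2) gamma(1) + c_0.
  phi_1 (1 + phi_2) = (-0.686)(0.836) = -0.573496,   1 - phi_2^2 = 0.973104.
Replace gamma(1) by A gamma(0) + B and collect gamma(0):
  gamma(0) [0.973104 - (-0.573496)(-0.589347)] = (-0.573496)(-0.152062) + 3.131865
  gamma(0) * 0.635116 = 3.219072
  gamma(0) = 3.219072 / 0.635116 = 5.06848.
  gamma(1) = A gamma(0) + B = (-0.589347)(5.06848) + (-0.152062) = -3.139156.
Therefore gamma(1) = -3.1392 (to 4 decimal places).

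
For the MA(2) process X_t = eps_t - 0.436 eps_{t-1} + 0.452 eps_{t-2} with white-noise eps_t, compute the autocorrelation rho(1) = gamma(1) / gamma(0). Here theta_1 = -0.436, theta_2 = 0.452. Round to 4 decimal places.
\rho(1) = -0.4540

For an MA(q) process with theta_0 = 1, the autocovariance is
  gamma(k) = sigma^2 * sum_{i=0..q-k} theta_i * theta_{i+k},
and rho(k) = gamma(k) / gamma(0). Sigma^2 cancels.
  numerator   = (1)*(-0.436) + (-0.436)*(0.452) = -0.633072.
  denominator = (1)^2 + (-0.436)^2 + (0.452)^2 = 1.3944.
  rho(1) = -0.633072 / 1.3944 = -0.4540.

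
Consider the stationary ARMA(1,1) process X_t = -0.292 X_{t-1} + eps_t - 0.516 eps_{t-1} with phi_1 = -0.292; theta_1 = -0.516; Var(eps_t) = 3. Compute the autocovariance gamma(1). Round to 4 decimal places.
\gamma(1) = -3.0492

Multiply the model equation by X_{t-k} and take expectations. With theta_0 = psi_0 = 1 and psi_j the MA(infinity) weights, this gives
  gamma(k) - sum_i phi_i gamma(k-i) = c_k,
  c_k = sigma^2 * sum_{j=k..q} theta_j psi_{j-k}   (c_k = 0 for k > q),
using gamma(-m) = gamma(m).
psi-weights needed (psi_j = theta_j + sum_i phi_i psi_{j-i}):
  psi_1 = theta_1 + phi_1 = -0.516 + (-0.292) = -0.808
Right-hand sides:
  c_0 = sigma^2 (1 + theta_1 psi_1) = 3 * (1 + (-0.516)(-0.808)) = 3 * 1.416928 = 4.250784
  c_1 = sigma^2 theta_1 = 3 * (-0.516) = -1.548
  c_2 = 0
Equations for k = 0 and k = 1 (AR order 1):
  gamma(0) = phi_1 gamma(1) + c_0
  gamma(1) = phi_1 gamma(0) + c_1
Substituting the second into the first: gamma(0) (1 - phi_1^2) = c_0 + phi_1 c_1, so
  gamma(0) = (c_0 + phi_1 c_1) / (1 - phi_1^2) = (4.250784 + (-0.292)(-1.548)) / (1 - (-0.292)^2) = 4.7028 / 0.914736 = 5.141155.
  gamma(1) = phi_1 gamma(0) + c_1 = (-0.292)(5.141155) + (-1.548) = -3.049217.
Therefore gamma(1) = -3.0492 (to 4 decimal places).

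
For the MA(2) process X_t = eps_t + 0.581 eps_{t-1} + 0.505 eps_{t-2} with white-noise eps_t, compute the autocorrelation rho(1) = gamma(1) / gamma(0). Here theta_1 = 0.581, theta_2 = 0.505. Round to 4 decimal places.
\rho(1) = 0.5490

For an MA(q) process with theta_0 = 1, the autocovariance is
  gamma(k) = sigma^2 * sum_{i=0..q-k} theta_i * theta_{i+k},
and rho(k) = gamma(k) / gamma(0). Sigma^2 cancels.
  numerator   = (1)*(0.581) + (0.581)*(0.505) = 0.874405.
  denominator = (1)^2 + (0.581)^2 + (0.505)^2 = 1.592586.
  rho(1) = 0.874405 / 1.592586 = 0.5490.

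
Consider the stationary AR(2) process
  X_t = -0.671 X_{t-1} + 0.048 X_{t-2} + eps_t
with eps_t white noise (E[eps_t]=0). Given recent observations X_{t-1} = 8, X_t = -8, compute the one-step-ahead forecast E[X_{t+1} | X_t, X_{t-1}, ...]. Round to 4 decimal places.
E[X_{t+1} \mid \mathcal F_t] = 5.7520

For an AR(p) model X_t = c + sum_i phi_i X_{t-i} + eps_t, the
one-step-ahead conditional mean is
  E[X_{t+1} | X_t, ...] = c + sum_i phi_i X_{t+1-i}.
Substitute known values:
  E[X_{t+1} | ...] = (-0.671) * (-8) + (0.048) * (8)
                   = 5.7520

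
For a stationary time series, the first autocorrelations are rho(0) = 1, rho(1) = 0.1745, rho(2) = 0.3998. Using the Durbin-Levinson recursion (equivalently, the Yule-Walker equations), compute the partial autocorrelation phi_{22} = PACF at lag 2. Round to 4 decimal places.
\phi_{22} = 0.3809

The PACF at lag k is phi_{kk}, the last component of the solution
to the Yule-Walker system G_k phi = r_k where
  (G_k)_{ij} = rho(|i - j|), (r_k)_i = rho(i), i,j = 1..k.
Equivalently, Durbin-Levinson gives phi_{kk} iteratively:
  phi_{11} = rho(1)
  phi_{kk} = [rho(k) - sum_{j=1..k-1} phi_{k-1,j} rho(k-j)]
            / [1 - sum_{j=1..k-1} phi_{k-1,j} rho(j)],
  phi_{k,j} = phi_{k-1,j} - phi_{kk} phi_{k-1,k-j},  j = 1..k-1.
Step k = 1:
  phi_11 = rho(1) = 0.1745.
Step k = 2:
  phi_22 = [rho(2) - phi_11 rho(1)] / [1 - phi_11 rho(1)] = [0.3998 - (0.1745)(0.1745)] / [1 - (0.1745)(0.1745)]
         = 0.36934975 / 0.96954975 = 0.3809.
Therefore phi_{22} = 0.3809.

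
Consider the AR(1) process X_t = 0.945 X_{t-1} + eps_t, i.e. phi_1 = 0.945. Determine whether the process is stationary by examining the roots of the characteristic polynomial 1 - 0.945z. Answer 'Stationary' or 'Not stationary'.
\text{Stationary}

The AR(p) characteristic polynomial is P(z) = 1 - 0.945z.
Stationarity requires all roots to lie outside the unit circle, i.e. |z| > 1 for every root.
This is linear in z: 1 + (-0.945) z = 0  =>  z = -1/(-0.945) = 1.058201,  |z| = 1.058201.
Moduli of all roots: 1.0582.
All moduli strictly greater than 1? Yes.
Verdict: Stationary.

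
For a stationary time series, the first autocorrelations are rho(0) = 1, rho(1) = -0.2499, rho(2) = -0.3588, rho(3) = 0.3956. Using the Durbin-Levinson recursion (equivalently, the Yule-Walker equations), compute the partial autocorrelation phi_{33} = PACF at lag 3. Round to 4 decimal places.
\phi_{33} = 0.2050

The PACF at lag k is phi_{kk}, the last component of the solution
to the Yule-Walker system G_k phi = r_k where
  (G_k)_{ij} = rho(|i - j|), (r_k)_i = rho(i), i,j = 1..k.
Equivalently, Durbin-Levinson gives phi_{kk} iteratively:
  phi_{11} = rho(1)
  phi_{kk} = [rho(k) - sum_{j=1..k-1} phi_{k-1,j} rho(k-j)]
            / [1 - sum_{j=1..k-1} phi_{k-1,j} rho(j)],
  phi_{k,j} = phi_{k-1,j} - phi_{kk} phi_{k-1,k-j},  j = 1..k-1.
Step k = 1:
  phi_11 = rho(1) = -0.2499.
Step k = 2:
  phi_22 = [rho(2) - phi_11 rho(1)] / [1 - phi_11 rho(1)] = [-0.3588 - (-0.2499)(-0.2499)] / [1 - (-0.2499)(-0.2499)]
         = -0.42125001 / 0.93754999 = -0.449309.
  Update: phi_21 = phi_11 - phi_22 phi_11 = -0.2499 - (-0.449309)(-0.2499) = -0.362182.
Step k = 3:
  phi_33 = [rho(3) - phi_21 rho(2) - phi_22 rho(1)] / [1 - phi_21 rho(1) - phi_22 rho(2)]
    numerator   = 0.3956 - (-0.362182)(-0.3588) - (-0.449309)(-0.2499) = 0.15336653
    denominator = 1 - (-0.362182)(-0.2499) - (-0.449309)(-0.3588) = 0.74827841
  phi_33 = 0.15336653 / 0.74827841 = 0.205.
Therefore phi_{33} = 0.2050.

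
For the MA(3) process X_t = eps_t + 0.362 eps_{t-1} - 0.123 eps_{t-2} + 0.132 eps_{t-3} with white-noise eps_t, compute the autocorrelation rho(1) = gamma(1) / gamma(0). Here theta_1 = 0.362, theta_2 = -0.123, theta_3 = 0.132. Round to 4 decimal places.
\rho(1) = 0.2589

For an MA(q) process with theta_0 = 1, the autocovariance is
  gamma(k) = sigma^2 * sum_{i=0..q-k} theta_i * theta_{i+k},
and rho(k) = gamma(k) / gamma(0). Sigma^2 cancels.
  numerator   = (1)*(0.362) + (0.362)*(-0.123) + (-0.123)*(0.132) = 0.301238.
  denominator = (1)^2 + (0.362)^2 + (-0.123)^2 + (0.132)^2 = 1.163597.
  rho(1) = 0.301238 / 1.163597 = 0.2589.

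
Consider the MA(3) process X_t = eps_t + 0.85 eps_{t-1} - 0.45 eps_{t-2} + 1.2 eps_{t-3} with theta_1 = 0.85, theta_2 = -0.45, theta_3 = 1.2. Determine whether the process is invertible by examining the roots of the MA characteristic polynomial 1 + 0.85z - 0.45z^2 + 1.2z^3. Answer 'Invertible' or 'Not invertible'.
\text{Not invertible}

The MA(q) characteristic polynomial is P(z) = 1 + 0.85z - 0.45z^2 + 1.2z^3.
Invertibility requires all roots to lie outside the unit circle, i.e. |z| > 1 for every root.
Degree 3: look for a simple real root z0 first, then factor out (1 - z/z0) and solve the remaining quadratic.
Testing z0 = -0.625: P(-0.625) = 1 + (0.85)(-0.625) + (-0.45)(-0.625)^2 + (1.2)(-0.625)^3
  = 1 + (-0.53125) + (-0.175781) + (-0.292969) = 0.  So z_0 = -0.625 is a root, |z_0| = 0.625.
Divide out the factor (1 + 1.6 z) = (1 - z/z0) (since 1/z0 = -1.6):
  P(z) = (1 + 1.6 z)(1 + (-0.75) z + (0.75) z^2)
  [check: z-coef -0.75 - (-1.6) = 0.85; z^2-coef 0.75 - (-1.6)(-0.75) = -0.45; z^3-coef -(-1.6)(0.75) = 1.2.]
Remaining roots from the quadratic factor 1 + (-0.75) z + (0.75) z^2:
  Set 1 + (-0.75) z + (0.75) z^2 = 0, i.e. a z^2 + b z + c = 0 with a = 0.75, b = -0.75, c = 1.
  Discriminant D = b^2 - 4ac = (-0.75)^2 - 4*(0.75)*1 = 0.5625 - (3) = -2.4375.
  D < 0, so the roots are the complex-conjugate pair z = (-b +/- i sqrt(-D)) / (2a) = 0.5 +/- 1.0408i.
  For a conjugate pair |z|^2 = z * conj(z) = (product of roots) = c/a = 1/(0.75) = 1.333333, so |z| = sqrt(1.333333) = 1.1547 for both roots.
Moduli of all roots: 0.6250, 1.1547, 1.1547.
All moduli strictly greater than 1? No.
Verdict: Not invertible.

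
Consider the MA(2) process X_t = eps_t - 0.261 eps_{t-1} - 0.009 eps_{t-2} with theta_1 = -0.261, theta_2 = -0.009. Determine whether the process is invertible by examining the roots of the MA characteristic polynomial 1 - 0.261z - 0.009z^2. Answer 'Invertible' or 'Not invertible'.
\text{Invertible}

The MA(q) characteristic polynomial is P(z) = 1 - 0.261z - 0.009z^2.
Invertibility requires all roots to lie outside the unit circle, i.e. |z| > 1 for every root.
Set 1 + (-0.261) z + (-0.009) z^2 = 0, i.e. a z^2 + b z + c = 0 with a = -0.009, b = -0.261, c = 1.
Discriminant D = b^2 - 4ac = (-0.261)^2 - 4*(-0.009)*1 = 0.068121 - (-0.036) = 0.104121.
D >= 0, so the roots are real: z = (-b +/- sqrt(D)) / (2a) = (0.261 +/- 0.322678) / (-0.018).
  z_1 = (0.261 + 0.322678) / (-0.018) = -32.4265,   |z_1| = 32.4265.
  z_2 = (0.261 - 0.322678) / (-0.018) = 3.4265,   |z_2| = 3.4265.
Moduli of all roots: 32.4265, 3.4265.
All moduli strictly greater than 1? Yes.
Verdict: Invertible.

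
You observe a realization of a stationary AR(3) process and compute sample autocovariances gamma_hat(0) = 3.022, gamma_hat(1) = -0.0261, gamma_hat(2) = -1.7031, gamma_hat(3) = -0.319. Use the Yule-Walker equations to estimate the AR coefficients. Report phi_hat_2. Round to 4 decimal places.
\hat\phi_{2} = -0.5660

The Yule-Walker equations for an AR(p) process read, in matrix form,
  Gamma_p phi = r_p,   with   (Gamma_p)_{ij} = gamma(|i - j|),
                       (r_p)_i = gamma(i),   i,j = 1..p.
Substitute the sample gammas (Toeplitz matrix and right-hand side of size 3):
  Gamma_p = [[3.022, -0.0261, -1.7031], [-0.0261, 3.022, -0.0261], [-1.7031, -0.0261, 3.022]]
  r_p     = [-0.0261, -1.7031, -0.319]
Written out (R1..R3):
  (R1) 3.022 phi_1 - 0.0261 phi_2 - 1.7031 phi_3 = -0.0261
  (R2) -0.0261 phi_1 + 3.022 phi_2 - 0.0261 phi_3 = -1.7031
  (R3) -1.7031 phi_1 - 0.0261 phi_2 + 3.022 phi_3 = -0.319
Gaussian elimination:
  R2 <- R2 - (-0.0261/3.022) R1 = R2 - (-0.008637) R1:  3.021775 phi_2 - 0.040809 phi_3 = -1.703325
  R3 <- R3 - (-1.7031/3.022) R1 = R3 - (-0.563567) R1:  -0.040809 phi_2 + 2.062189 phi_3 = -0.333709
  R3 <- R3 - (-0.040809/3.021775) R2 = R3 - (-0.013505) R2:  2.061638 phi_3 = -0.356713
Back-substitution:
  phi_hat_3 = -0.356713 / 2.061638 = -0.173024
  phi_hat_2 = (-1.703325 - (-0.040809)(-0.173024)) / 3.021775 = -0.566021
  phi_hat_1 = (-0.0261 - (-0.0261)(-0.566021) - (-1.7031)(-0.173024)) / 3.022 = -0.111036
So phi_hat = [-0.1110, -0.5660, -0.1730].
Therefore phi_hat_2 = -0.5660.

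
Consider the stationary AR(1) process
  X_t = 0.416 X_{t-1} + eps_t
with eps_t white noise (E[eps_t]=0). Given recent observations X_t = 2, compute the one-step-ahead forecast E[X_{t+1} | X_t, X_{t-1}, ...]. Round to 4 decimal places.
E[X_{t+1} \mid \mathcal F_t] = 0.8320

For an AR(p) model X_t = c + sum_i phi_i X_{t-i} + eps_t, the
one-step-ahead conditional mean is
  E[X_{t+1} | X_t, ...] = c + sum_i phi_i X_{t+1-i}.
Substitute known values:
  E[X_{t+1} | ...] = (0.416) * (2)
                   = 0.8320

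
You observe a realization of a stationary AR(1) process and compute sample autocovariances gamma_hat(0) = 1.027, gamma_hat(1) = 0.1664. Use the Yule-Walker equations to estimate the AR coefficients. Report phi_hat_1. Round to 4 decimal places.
\hat\phi_{1} = 0.1620

The Yule-Walker equations for an AR(p) process read, in matrix form,
  Gamma_p phi = r_p,   with   (Gamma_p)_{ij} = gamma(|i - j|),
                       (r_p)_i = gamma(i),   i,j = 1..p.
Substitute the sample gammas (Toeplitz matrix and right-hand side of size 1):
  Gamma_p = [[1.027]]
  r_p     = [0.1664]
With p = 1 this is the single equation gamma(0) phi_1 = gamma(1):
  phi_hat_1 = gamma(1) / gamma(0) = 0.1664 / 1.027 = 0.1620.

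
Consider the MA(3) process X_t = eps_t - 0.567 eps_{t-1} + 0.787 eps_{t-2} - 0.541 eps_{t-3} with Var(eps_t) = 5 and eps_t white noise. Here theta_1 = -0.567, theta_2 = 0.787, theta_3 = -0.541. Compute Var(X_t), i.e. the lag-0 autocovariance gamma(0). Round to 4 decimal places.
\gamma(0) = 11.1677

For an MA(q) process X_t = eps_t + sum_i theta_i eps_{t-i} with
Var(eps_t) = sigma^2, the variance is
  gamma(0) = sigma^2 * (1 + sum_i theta_i^2).
  sum_i theta_i^2 = (-0.567)^2 + (0.787)^2 + (-0.541)^2 = 0.321489 + 0.619369 + 0.292681 = 1.233539.
  gamma(0) = 5 * (1 + 1.233539) = 5 * 2.233539 = 11.167695, which rounds to 11.1677.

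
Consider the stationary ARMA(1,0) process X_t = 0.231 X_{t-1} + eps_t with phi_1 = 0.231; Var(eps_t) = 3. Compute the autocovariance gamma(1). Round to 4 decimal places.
\gamma(1) = 0.7321

Multiply the model equation by X_{t-k} and take expectations. With theta_0 = psi_0 = 1 and psi_j the MA(infinity) weights, this gives
  gamma(k) - sum_i phi_i gamma(k-i) = c_k,
  c_k = sigma^2 * sum_{j=k..q} theta_j psi_{j-k}   (c_k = 0 for k > q),
using gamma(-m) = gamma(m).
Pure AR (q = 0): c_0 = sigma^2 = 3, c_k = 0 for k >= 1.
Equations for k = 0 and k = 1 (AR order 1):
  gamma(0) = phi_1 gamma(1) + c_0
  gamma(1) = phi_1 gamma(0) + c_1
Substituting the second into the first: gamma(0) (1 - phi_1^2) = c_0 + phi_1 c_1, so
  gamma(0) = c_0 / (1 - phi_1^2) = 3 / (1 - (0.231)^2) = 3 / 0.946639 = 3.169107.
  gamma(1) = phi_1 gamma(0) = (0.231)(3.169107) = 0.732064.
Therefore gamma(1) = 0.7321 (to 4 decimal places).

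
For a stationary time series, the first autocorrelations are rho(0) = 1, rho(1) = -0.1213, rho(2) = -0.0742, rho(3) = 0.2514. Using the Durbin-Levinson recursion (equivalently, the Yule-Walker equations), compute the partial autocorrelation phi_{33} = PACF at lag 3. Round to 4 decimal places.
\phi_{33} = 0.2360

The PACF at lag k is phi_{kk}, the last component of the solution
to the Yule-Walker system G_k phi = r_k where
  (G_k)_{ij} = rho(|i - j|), (r_k)_i = rho(i), i,j = 1..k.
Equivalently, Durbin-Levinson gives phi_{kk} iteratively:
  phi_{11} = rho(1)
  phi_{kk} = [rho(k) - sum_{j=1..k-1} phi_{k-1,j} rho(k-j)]
            / [1 - sum_{j=1..k-1} phi_{k-1,j} rho(j)],
  phi_{k,j} = phi_{k-1,j} - phi_{kk} phi_{k-1,k-j},  j = 1..k-1.
Step k = 1:
  phi_11 = rho(1) = -0.1213.
Step k = 2:
  phi_22 = [rho(2) - phi_11 rho(1)] / [1 - phi_11 rho(1)] = [-0.0742 - (-0.1213)(-0.1213)] / [1 - (-0.1213)(-0.1213)]
         = -0.08891369 / 0.98528631 = -0.090241.
  Update: phi_21 = phi_11 - phi_22 phi_11 = -0.1213 - (-0.090241)(-0.1213) = -0.132246.
Step k = 3:
  phi_33 = [rho(3) - phi_21 rho(2) - phi_22 rho(1)] / [1 - phi_21 rho(1) - phi_22 rho(2)]
    numerator   = 0.2514 - (-0.132246)(-0.0742) - (-0.090241)(-0.1213) = 0.23064103
    denominator = 1 - (-0.132246)(-0.1213) - (-0.090241)(-0.0742) = 0.97726261
  phi_33 = 0.23064103 / 0.97726261 = 0.236.
Therefore phi_{33} = 0.2360.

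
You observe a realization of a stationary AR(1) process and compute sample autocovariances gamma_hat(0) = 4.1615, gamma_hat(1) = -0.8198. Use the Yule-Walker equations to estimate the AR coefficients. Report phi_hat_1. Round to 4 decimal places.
\hat\phi_{1} = -0.1970

The Yule-Walker equations for an AR(p) process read, in matrix form,
  Gamma_p phi = r_p,   with   (Gamma_p)_{ij} = gamma(|i - j|),
                       (r_p)_i = gamma(i),   i,j = 1..p.
Substitute the sample gammas (Toeplitz matrix and right-hand side of size 1):
  Gamma_p = [[4.1615]]
  r_p     = [-0.8198]
With p = 1 this is the single equation gamma(0) phi_1 = gamma(1):
  phi_hat_1 = gamma(1) / gamma(0) = -0.8198 / 4.1615 = -0.1970.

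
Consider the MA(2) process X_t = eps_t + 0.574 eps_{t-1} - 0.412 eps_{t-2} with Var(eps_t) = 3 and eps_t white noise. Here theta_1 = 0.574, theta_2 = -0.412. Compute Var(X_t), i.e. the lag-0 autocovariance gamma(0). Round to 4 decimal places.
\gamma(0) = 4.4977

For an MA(q) process X_t = eps_t + sum_i theta_i eps_{t-i} with
Var(eps_t) = sigma^2, the variance is
  gamma(0) = sigma^2 * (1 + sum_i theta_i^2).
  sum_i theta_i^2 = (0.574)^2 + (-0.412)^2 = 0.329476 + 0.169744 = 0.49922.
  gamma(0) = 3 * (1 + 0.49922) = 3 * 1.49922 = 4.49766, which rounds to 4.4977.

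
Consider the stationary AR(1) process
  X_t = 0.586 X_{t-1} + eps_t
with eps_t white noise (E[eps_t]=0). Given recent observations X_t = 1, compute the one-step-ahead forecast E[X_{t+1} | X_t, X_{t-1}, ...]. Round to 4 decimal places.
E[X_{t+1} \mid \mathcal F_t] = 0.5860

For an AR(p) model X_t = c + sum_i phi_i X_{t-i} + eps_t, the
one-step-ahead conditional mean is
  E[X_{t+1} | X_t, ...] = c + sum_i phi_i X_{t+1-i}.
Substitute known values:
  E[X_{t+1} | ...] = (0.586) * (1)
                   = 0.5860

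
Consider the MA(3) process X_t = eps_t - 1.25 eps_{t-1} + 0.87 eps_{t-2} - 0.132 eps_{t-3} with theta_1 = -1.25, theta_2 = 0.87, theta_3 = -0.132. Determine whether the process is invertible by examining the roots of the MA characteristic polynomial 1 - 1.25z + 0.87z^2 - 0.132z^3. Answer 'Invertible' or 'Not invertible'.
\text{Invertible}

The MA(q) characteristic polynomial is P(z) = 1 - 1.25z + 0.87z^2 - 0.132z^3.
Invertibility requires all roots to lie outside the unit circle, i.e. |z| > 1 for every root.
Degree 3: look for a simple real root z0 first, then factor out (1 - z/z0) and solve the remaining quadratic.
Testing z0 = 5: P(5) = 1 + (-1.25)(5) + (0.87)(5)^2 + (-0.132)(5)^3
  = 1 + (-6.25) + (21.75) + (-16.5) = 0.  So z_0 = 5 is a root, |z_0| = 5.
Divide out the factor (1 - 0.2 z) = (1 - z/z0) (since 1/z0 = 0.2):
  P(z) = (1 - 0.2 z)(1 + (-1.05) z + (0.66) z^2)
  [check: z-coef -1.05 - (0.2) = -1.25; z^2-coef 0.66 - (0.2)(-1.05) = 0.87; z^3-coef -(0.2)(0.66) = -0.132.]
Remaining roots from the quadratic factor 1 + (-1.05) z + (0.66) z^2:
  Set 1 + (-1.05) z + (0.66) z^2 = 0, i.e. a z^2 + b z + c = 0 with a = 0.66, b = -1.05, c = 1.
  Discriminant D = b^2 - 4ac = (-1.05)^2 - 4*(0.66)*1 = 1.1025 - (2.64) = -1.5375.
  D < 0, so the roots are the complex-conjugate pair z = (-b +/- i sqrt(-D)) / (2a) = 0.7955 +/- 0.9394i.
  For a conjugate pair |z|^2 = z * conj(z) = (product of roots) = c/a = 1/(0.66) = 1.515152, so |z| = sqrt(1.515152) = 1.2309 for both roots.
Moduli of all roots: 5.0000, 1.2309, 1.2309.
All moduli strictly greater than 1? Yes.
Verdict: Invertible.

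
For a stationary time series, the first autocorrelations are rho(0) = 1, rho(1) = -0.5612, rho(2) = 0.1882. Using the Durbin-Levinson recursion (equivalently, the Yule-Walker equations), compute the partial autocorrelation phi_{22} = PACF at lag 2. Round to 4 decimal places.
\phi_{22} = -0.1850

The PACF at lag k is phi_{kk}, the last component of the solution
to the Yule-Walker system G_k phi = r_k where
  (G_k)_{ij} = rho(|i - j|), (r_k)_i = rho(i), i,j = 1..k.
Equivalently, Durbin-Levinson gives phi_{kk} iteratively:
  phi_{11} = rho(1)
  phi_{kk} = [rho(k) - sum_{j=1..k-1} phi_{k-1,j} rho(k-j)]
            / [1 - sum_{j=1..k-1} phi_{k-1,j} rho(j)],
  phi_{k,j} = phi_{k-1,j} - phi_{kk} phi_{k-1,k-j},  j = 1..k-1.
Step k = 1:
  phi_11 = rho(1) = -0.5612.
Step k = 2:
  phi_22 = [rho(2) - phi_11 rho(1)] / [1 - phi_11 rho(1)] = [0.1882 - (-0.5612)(-0.5612)] / [1 - (-0.5612)(-0.5612)]
         = -0.12674544 / 0.68505456 = -0.185.
Therefore phi_{22} = -0.1850.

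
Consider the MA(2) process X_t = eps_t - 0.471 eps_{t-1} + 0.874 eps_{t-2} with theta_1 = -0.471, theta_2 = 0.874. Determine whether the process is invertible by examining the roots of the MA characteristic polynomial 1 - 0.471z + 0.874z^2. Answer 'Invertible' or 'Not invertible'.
\text{Invertible}

The MA(q) characteristic polynomial is P(z) = 1 - 0.471z + 0.874z^2.
Invertibility requires all roots to lie outside the unit circle, i.e. |z| > 1 for every root.
Set 1 + (-0.471) z + (0.874) z^2 = 0, i.e. a z^2 + b z + c = 0 with a = 0.874, b = -0.471, c = 1.
Discriminant D = b^2 - 4ac = (-0.471)^2 - 4*(0.874)*1 = 0.221841 - (3.496) = -3.274159.
D < 0, so the roots are the complex-conjugate pair z = (-b +/- i sqrt(-D)) / (2a) = 0.2695 +/- 1.0352i.
For a conjugate pair |z|^2 = z * conj(z) = (product of roots) = c/a = 1/(0.874) = 1.144165, so |z| = sqrt(1.144165) = 1.0697 for both roots.
Moduli of all roots: 1.0697, 1.0697.
All moduli strictly greater than 1? Yes.
Verdict: Invertible.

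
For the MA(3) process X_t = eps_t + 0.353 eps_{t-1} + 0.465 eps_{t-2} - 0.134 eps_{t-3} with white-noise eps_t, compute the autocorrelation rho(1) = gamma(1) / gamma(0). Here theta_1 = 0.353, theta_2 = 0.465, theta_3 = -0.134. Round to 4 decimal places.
\rho(1) = 0.3347

For an MA(q) process with theta_0 = 1, the autocovariance is
  gamma(k) = sigma^2 * sum_{i=0..q-k} theta_i * theta_{i+k},
and rho(k) = gamma(k) / gamma(0). Sigma^2 cancels.
  numerator   = (1)*(0.353) + (0.353)*(0.465) + (0.465)*(-0.134) = 0.454835.
  denominator = (1)^2 + (0.353)^2 + (0.465)^2 + (-0.134)^2 = 1.35879.
  rho(1) = 0.454835 / 1.35879 = 0.3347.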